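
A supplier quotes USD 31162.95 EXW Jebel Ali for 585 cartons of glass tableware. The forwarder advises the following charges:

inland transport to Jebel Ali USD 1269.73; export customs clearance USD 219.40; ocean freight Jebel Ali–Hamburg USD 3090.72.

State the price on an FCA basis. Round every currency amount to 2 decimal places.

FCA price: USD 32652.08

Not relevant to the conversion: freight — on the buyer under both terms; not part of either seller's price.
From EXW to FCA, the seller additionally bears: inland to port, export clearance.
FCA price = 31162.95 + 1269.73 + 219.40 = 32652.08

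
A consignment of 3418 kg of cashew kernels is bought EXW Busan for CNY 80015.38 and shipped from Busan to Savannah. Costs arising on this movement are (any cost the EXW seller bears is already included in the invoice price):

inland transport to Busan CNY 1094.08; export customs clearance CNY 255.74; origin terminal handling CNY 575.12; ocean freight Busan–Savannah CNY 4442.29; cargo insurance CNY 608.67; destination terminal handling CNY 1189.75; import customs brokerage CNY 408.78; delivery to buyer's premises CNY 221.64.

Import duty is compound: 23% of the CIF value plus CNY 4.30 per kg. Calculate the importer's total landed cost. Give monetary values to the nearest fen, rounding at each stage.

EXW: the seller makes goods available at their premises; the buyer bears all onward costs.
CIF value = EXW price + inland to port + export clearance + origin terminal + freight + insurance = 80015.38 + 1094.08 + 255.74 + 575.12 + 4442.29 + 608.67 = 86991.28
Ad valorem component: 86991.28 × 23% = 20007.99
Specific component: 3418 × 4.30 = 14697.40
Import duty = 20007.99 + 14697.40 = 34705.39
Buyer bears: inland to port 1094.08 + export clearance 255.74 + origin terminal 575.12 + freight 4442.29 + insurance 608.67 + destination terminal 1189.75 + brokerage 408.78 + delivery 221.64 + duty 34705.39 = 43501.46
Landed cost = invoice 80015.38 + 43501.46 = 123516.84

Total landed cost: CNY 123516.84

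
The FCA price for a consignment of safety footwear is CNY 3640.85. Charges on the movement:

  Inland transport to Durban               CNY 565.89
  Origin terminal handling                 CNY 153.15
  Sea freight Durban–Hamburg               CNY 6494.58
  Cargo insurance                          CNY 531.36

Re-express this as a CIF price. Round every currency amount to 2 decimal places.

Not relevant to the conversion: inland to port — on the seller under both FCA and CIF; already in the FCA price and stays in the CIF price.
From FCA to CIF, the seller additionally bears: origin terminal, freight, insurance.
CIF price = 3640.85 + 153.15 + 6494.58 + 531.36 = 10819.94

CIF price: CNY 10819.94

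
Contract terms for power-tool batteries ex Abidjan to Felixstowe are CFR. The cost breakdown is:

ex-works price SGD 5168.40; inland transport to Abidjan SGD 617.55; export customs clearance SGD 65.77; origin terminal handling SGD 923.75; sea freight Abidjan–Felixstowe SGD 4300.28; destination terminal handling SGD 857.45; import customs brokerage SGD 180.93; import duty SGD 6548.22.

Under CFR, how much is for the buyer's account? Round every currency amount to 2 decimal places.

CFR: the seller pays costs through ocean freight to the destination port, but not insurance.
Seller's account: goods 5168.40 + inland to port 617.55 + export clearance 65.77 + origin terminal 923.75 + freight 4300.28 = 11075.75
Buyer's account: destination terminal 857.45 + brokerage 180.93 + duty 6548.22 = 7586.60

Buyer's account: SGD 7586.60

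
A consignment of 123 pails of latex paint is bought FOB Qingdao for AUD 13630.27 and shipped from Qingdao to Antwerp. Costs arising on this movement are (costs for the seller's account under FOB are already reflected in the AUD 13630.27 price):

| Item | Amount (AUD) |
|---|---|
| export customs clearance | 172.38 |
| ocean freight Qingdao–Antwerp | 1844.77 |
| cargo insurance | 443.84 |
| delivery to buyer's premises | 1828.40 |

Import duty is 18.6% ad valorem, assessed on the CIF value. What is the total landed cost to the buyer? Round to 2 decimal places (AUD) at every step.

FOB: the seller bears costs until goods are on board at the origin port; the buyer bears freight, insurance and all costs thereafter.
Already in the invoice (seller's account under FOB): export clearance — exclude.
CIF value = FOB price + freight + insurance = 13630.27 + 1844.77 + 443.84 = 15918.88
Import duty = 15918.88 × 18.6% = 2960.91
Buyer bears: freight 1844.77 + insurance 443.84 + delivery 1828.40 + duty 2960.91 = 7077.92
Landed cost = invoice 13630.27 + 7077.92 = 20708.19

Total landed cost: AUD 20708.19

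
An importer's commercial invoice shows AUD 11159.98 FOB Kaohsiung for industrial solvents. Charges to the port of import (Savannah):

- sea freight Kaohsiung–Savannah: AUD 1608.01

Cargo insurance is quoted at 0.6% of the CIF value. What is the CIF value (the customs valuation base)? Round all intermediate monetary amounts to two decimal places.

CIF value: AUD 12845.06

Let C be the CIF value. C = FOB price + freight + 0.6% × C
C − 0.6% × C = 11159.98 + 1608.01
0.994 × C = 12767.99
C = 12767.99 / 0.994 = 12845.06
Insurance premium = 0.6% × 12845.06 = 77.07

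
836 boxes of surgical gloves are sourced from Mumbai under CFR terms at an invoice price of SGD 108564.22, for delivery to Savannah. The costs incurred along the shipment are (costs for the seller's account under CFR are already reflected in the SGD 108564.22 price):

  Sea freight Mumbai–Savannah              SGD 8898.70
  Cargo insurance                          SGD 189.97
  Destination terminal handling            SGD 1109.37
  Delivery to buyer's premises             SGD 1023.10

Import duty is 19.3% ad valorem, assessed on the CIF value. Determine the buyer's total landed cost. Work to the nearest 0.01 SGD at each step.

Total landed cost: SGD 131876.22

CFR: the seller pays costs through ocean freight to the destination port, but not insurance.
Already in the invoice (seller's account under CFR): freight — exclude.
CIF value = CFR price + insurance = 108564.22 + 189.97 = 108754.19
Import duty = 108754.19 × 19.3% = 20989.56
Buyer bears: insurance 189.97 + destination terminal 1109.37 + delivery 1023.10 + duty 20989.56 = 23312.00
Landed cost = invoice 108564.22 + 23312.00 = 131876.22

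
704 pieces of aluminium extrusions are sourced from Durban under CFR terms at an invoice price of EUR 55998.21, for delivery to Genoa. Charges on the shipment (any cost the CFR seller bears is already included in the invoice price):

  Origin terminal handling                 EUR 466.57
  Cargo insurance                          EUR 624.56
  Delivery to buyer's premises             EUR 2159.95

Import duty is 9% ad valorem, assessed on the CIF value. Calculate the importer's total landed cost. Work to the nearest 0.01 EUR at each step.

CFR: the seller pays costs through ocean freight to the destination port, but not insurance.
Already in the invoice (seller's account under CFR): origin terminal — exclude.
CIF value = CFR price + insurance = 55998.21 + 624.56 = 56622.77
Import duty = 56622.77 × 9% = 5096.05
Buyer bears: insurance 624.56 + delivery 2159.95 + duty 5096.05 = 7880.56
Landed cost = invoice 55998.21 + 7880.56 = 63878.77

Total landed cost: EUR 63878.77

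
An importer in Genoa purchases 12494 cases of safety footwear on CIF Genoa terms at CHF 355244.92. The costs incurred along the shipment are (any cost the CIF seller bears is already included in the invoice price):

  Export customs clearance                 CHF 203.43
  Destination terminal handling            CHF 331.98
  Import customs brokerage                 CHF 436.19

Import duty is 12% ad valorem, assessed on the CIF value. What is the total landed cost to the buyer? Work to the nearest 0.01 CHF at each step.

CIF: the seller pays costs through ocean freight and marine insurance to the destination port.
Already in the invoice (seller's account under CIF): export clearance — exclude.
The CIF price already equals the CIF value: 355244.92
Import duty = 355244.92 × 12% = 42629.39
Buyer bears: destination terminal 331.98 + brokerage 436.19 + duty 42629.39 = 43397.56
Landed cost = invoice 355244.92 + 43397.56 = 398642.48

Total landed cost: CHF 398642.48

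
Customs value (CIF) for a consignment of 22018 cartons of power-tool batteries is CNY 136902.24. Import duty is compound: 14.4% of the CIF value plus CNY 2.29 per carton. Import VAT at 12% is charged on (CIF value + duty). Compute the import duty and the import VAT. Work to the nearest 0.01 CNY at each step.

Import duty: CNY 70135.14; import VAT: CNY 24844.49

Ad valorem component: 136902.24 × 14.4% = 19713.92
Specific component: 22018 × 2.29 = 50421.22
Import duty = 19713.92 + 50421.22 = 70135.14
VAT base = CIF + duty = 136902.24 + 70135.14 = 207037.38
Import VAT = 207037.38 × 12% = 24844.49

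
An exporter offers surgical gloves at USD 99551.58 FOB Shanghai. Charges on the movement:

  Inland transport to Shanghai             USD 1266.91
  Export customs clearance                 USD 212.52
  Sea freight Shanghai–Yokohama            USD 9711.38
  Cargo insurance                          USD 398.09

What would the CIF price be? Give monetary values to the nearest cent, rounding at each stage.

CIF price: USD 109661.05

Not relevant to the conversion: inland to port, export clearance — on the seller under both FOB and CIF; already in the FOB price and stays in the CIF price.
From FOB to CIF, the seller additionally bears: freight, insurance.
CIF price = 99551.58 + 9711.38 + 398.09 = 109661.05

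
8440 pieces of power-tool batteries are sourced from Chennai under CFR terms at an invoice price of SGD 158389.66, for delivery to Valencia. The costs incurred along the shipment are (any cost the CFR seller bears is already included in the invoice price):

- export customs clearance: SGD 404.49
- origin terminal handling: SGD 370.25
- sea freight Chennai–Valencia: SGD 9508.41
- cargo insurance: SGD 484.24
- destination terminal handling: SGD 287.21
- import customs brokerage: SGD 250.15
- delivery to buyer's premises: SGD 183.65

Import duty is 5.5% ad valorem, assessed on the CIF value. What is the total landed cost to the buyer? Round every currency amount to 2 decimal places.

CFR: the seller pays costs through ocean freight to the destination port, but not insurance.
Already in the invoice (seller's account under CFR): export clearance, origin terminal, freight — exclude.
CIF value = CFR price + insurance = 158389.66 + 484.24 = 158873.90
Import duty = 158873.90 × 5.5% = 8738.06
Buyer bears: insurance 484.24 + destination terminal 287.21 + brokerage 250.15 + delivery 183.65 + duty 8738.06 = 9943.31
Landed cost = invoice 158389.66 + 9943.31 = 168332.97

Total landed cost: SGD 168332.97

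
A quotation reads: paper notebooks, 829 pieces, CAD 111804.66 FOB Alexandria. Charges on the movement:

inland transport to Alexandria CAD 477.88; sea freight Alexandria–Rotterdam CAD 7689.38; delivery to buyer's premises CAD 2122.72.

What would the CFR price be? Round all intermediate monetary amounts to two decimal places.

CFR price: CAD 119494.04

Not relevant to the conversion: inland to port — on the seller under both FOB and CFR; already in the FOB price and stays in the CFR price. delivery — on the buyer under both terms; not part of either seller's price.
From FOB to CFR, the seller additionally bears: freight.
CFR price = 111804.66 + 7689.38 = 119494.04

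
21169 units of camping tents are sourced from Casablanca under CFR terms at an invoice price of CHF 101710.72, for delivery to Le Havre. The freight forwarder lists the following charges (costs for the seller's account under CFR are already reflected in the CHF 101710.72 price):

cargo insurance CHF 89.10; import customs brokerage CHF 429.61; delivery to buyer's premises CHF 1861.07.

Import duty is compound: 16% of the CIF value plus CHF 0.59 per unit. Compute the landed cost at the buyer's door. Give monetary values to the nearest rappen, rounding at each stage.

CFR: the seller pays costs through ocean freight to the destination port, but not insurance.
CIF value = CFR price + insurance = 101710.72 + 89.10 = 101799.82
Ad valorem component: 101799.82 × 16% = 16287.97
Specific component: 21169 × 0.59 = 12489.71
Import duty = 16287.97 + 12489.71 = 28777.68
Buyer bears: insurance 89.10 + brokerage 429.61 + delivery 1861.07 + duty 28777.68 = 31157.46
Landed cost = invoice 101710.72 + 31157.46 = 132868.18

Total landed cost: CHF 132868.18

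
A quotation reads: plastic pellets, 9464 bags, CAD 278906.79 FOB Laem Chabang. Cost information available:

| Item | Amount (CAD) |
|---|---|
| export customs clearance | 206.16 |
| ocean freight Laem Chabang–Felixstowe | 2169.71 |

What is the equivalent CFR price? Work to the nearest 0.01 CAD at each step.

CFR price: CAD 281076.50

Not relevant to the conversion: export clearance — on the seller under both FOB and CFR; already in the FOB price and stays in the CFR price.
From FOB to CFR, the seller additionally bears: freight.
CFR price = 278906.79 + 2169.71 = 281076.50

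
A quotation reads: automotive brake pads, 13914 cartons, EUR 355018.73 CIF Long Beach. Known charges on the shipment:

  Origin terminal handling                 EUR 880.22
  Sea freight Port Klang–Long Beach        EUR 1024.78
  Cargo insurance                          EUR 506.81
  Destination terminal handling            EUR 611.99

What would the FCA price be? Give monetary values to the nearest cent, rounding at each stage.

Not relevant to the conversion: destination terminal — on the buyer under both terms; not part of either seller's price.
From CIF to FCA, the seller no longer bears: origin terminal, freight, insurance.
FCA price = 355018.73 − 880.22 − 1024.78 − 506.81 = 352606.92

FCA price: EUR 352606.92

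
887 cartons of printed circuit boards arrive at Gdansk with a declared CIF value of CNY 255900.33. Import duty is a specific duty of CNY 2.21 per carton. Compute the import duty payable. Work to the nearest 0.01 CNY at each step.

Import duty = 887 × 2.21 = 1960.27

Import duty: CNY 1960.27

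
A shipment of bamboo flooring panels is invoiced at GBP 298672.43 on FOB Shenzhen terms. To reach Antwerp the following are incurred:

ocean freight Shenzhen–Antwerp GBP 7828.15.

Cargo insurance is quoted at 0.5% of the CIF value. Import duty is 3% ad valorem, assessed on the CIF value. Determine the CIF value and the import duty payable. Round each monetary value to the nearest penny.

Let C be the CIF value. C = FOB price + freight + 0.5% × C
C − 0.5% × C = 298672.43 + 7828.15
0.995 × C = 306500.58
C = 306500.58 / 0.995 = 308040.78
Insurance premium = 0.5% × 308040.78 = 1540.20
Import duty = 308040.78 × 3% = 9241.22

CIF value: GBP 308040.78; import duty: GBP 9241.22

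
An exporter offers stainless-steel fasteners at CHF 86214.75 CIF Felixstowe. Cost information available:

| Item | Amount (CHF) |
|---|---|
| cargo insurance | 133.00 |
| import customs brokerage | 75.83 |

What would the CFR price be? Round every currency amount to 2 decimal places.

CFR price: CHF 86081.75

Not relevant to the conversion: brokerage — on the buyer under both terms; not part of either seller's price.
From CIF to CFR, the seller no longer bears: insurance.
CFR price = 86214.75 − 133.00 = 86081.75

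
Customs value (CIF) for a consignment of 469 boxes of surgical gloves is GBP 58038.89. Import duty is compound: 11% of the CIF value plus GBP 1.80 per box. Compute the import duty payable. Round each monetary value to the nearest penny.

Ad valorem component: 58038.89 × 11% = 6384.28
Specific component: 469 × 1.80 = 844.20
Import duty = 6384.28 + 844.20 = 7228.48

Import duty: GBP 7228.48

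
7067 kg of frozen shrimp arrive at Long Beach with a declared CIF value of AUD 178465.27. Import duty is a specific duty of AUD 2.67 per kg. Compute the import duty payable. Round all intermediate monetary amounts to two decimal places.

Import duty = 7067 × 2.67 = 18868.89

Import duty: AUD 18868.89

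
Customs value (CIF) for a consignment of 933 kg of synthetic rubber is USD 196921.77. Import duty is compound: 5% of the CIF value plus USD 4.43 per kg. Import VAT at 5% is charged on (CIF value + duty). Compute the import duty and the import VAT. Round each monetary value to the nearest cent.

Ad valorem component: 196921.77 × 5% = 9846.09
Specific component: 933 × 4.43 = 4133.19
Import duty = 9846.09 + 4133.19 = 13979.28
VAT base = CIF + duty = 196921.77 + 13979.28 = 210901.05
Import VAT = 210901.05 × 5% = 10545.05

Import duty: USD 13979.28; import VAT: USD 10545.05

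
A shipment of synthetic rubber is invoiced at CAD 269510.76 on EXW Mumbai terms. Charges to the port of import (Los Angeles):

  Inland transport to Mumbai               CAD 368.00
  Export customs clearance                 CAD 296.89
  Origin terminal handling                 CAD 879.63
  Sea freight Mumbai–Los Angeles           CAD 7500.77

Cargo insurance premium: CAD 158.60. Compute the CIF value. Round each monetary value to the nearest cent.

CIF = EXW price + pre-shipment costs + freight + insurance
CIF = 269510.76 + 368.00 + 296.89 + 879.63 + 7500.77 + 158.60 = 278714.65

CIF value: CAD 278714.65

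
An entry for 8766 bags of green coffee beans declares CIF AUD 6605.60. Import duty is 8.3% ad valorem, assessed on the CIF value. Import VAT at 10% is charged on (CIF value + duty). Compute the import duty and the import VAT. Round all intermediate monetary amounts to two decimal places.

Import duty: AUD 548.26; import VAT: AUD 715.39

Import duty = 6605.60 × 8.3% = 548.26
VAT base = CIF + duty = 6605.60 + 548.26 = 7153.86
Import VAT = 7153.86 × 10% = 715.39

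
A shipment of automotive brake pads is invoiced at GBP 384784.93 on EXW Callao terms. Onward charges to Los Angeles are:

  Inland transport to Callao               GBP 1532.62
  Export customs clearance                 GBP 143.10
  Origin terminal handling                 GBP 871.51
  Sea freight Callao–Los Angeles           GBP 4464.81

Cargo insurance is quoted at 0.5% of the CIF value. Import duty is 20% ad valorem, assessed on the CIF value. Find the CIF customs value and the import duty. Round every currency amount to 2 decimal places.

Let C be the CIF value. C = EXW price + pre-shipment costs + freight + 0.5% × C
C − 0.5% × C = 384784.93 + 1532.62 + 143.10 + 871.51 + 4464.81
0.995 × C = 391796.97
C = 391796.97 / 0.995 = 393765.80
Insurance premium = 0.5% × 393765.80 = 1968.83
Import duty = 393765.80 × 20% = 78753.16

CIF value: GBP 393765.80; import duty: GBP 78753.16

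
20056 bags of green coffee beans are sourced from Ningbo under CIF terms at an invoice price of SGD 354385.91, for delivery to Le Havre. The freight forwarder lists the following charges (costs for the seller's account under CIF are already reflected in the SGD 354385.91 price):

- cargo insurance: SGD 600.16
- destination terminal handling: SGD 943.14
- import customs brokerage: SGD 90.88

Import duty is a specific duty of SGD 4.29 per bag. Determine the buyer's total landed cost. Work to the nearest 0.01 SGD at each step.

CIF: the seller pays costs through ocean freight and marine insurance to the destination port.
Already in the invoice (seller's account under CIF): insurance — exclude.
The CIF price already equals the CIF value: 354385.91
Import duty = 20056 × 4.29 = 86040.24
Buyer bears: destination terminal 943.14 + brokerage 90.88 + duty 86040.24 = 87074.26
Landed cost = invoice 354385.91 + 87074.26 = 441460.17

Total landed cost: SGD 441460.17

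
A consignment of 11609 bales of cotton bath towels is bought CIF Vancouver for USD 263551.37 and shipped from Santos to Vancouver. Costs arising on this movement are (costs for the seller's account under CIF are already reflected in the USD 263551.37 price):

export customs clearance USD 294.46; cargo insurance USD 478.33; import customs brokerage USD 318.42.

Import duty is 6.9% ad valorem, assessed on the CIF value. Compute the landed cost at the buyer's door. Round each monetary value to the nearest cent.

CIF: the seller pays costs through ocean freight and marine insurance to the destination port.
Already in the invoice (seller's account under CIF): export clearance, insurance — exclude.
The CIF price already equals the CIF value: 263551.37
Import duty = 263551.37 × 6.9% = 18185.04
Buyer bears: brokerage 318.42 + duty 18185.04 = 18503.46
Landed cost = invoice 263551.37 + 18503.46 = 282054.83

Total landed cost: USD 282054.83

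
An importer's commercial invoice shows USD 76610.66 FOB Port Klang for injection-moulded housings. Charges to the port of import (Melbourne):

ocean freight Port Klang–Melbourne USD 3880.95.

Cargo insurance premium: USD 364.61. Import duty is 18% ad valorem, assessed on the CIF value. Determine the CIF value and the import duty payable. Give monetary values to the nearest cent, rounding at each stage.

CIF value: USD 80856.22; import duty: USD 14554.12

CIF = FOB price + freight + insurance
CIF = 76610.66 + 3880.95 + 364.61 = 80856.22
Import duty = 80856.22 × 18% = 14554.12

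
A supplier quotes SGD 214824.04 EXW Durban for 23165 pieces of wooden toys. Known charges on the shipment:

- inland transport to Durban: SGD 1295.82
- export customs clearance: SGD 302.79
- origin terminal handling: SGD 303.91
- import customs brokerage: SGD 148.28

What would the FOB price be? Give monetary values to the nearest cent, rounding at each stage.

FOB price: SGD 216726.56

Not relevant to the conversion: brokerage — on the buyer under both terms; not part of either seller's price.
From EXW to FOB, the seller additionally bears: inland to port, export clearance, origin terminal.
FOB price = 214824.04 + 1295.82 + 302.79 + 303.91 = 216726.56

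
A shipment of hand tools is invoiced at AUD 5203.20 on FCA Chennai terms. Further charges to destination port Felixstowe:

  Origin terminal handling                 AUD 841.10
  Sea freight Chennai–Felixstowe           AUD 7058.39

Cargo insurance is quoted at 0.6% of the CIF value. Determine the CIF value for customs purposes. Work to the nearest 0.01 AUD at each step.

Let C be the CIF value. C = FCA price + pre-shipment costs + freight + 0.6% × C
C − 0.6% × C = 5203.20 + 841.10 + 7058.39
0.994 × C = 13102.69
C = 13102.69 / 0.994 = 13181.78
Insurance premium = 0.6% × 13181.78 = 79.09

CIF value: AUD 13181.78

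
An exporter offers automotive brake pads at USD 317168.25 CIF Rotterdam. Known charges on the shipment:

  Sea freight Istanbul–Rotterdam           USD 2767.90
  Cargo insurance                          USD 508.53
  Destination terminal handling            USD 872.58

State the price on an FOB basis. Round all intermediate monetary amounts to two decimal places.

FOB price: USD 313891.82

Not relevant to the conversion: destination terminal — on the buyer under both terms; not part of either seller's price.
From CIF to FOB, the seller no longer bears: freight, insurance.
FOB price = 317168.25 − 2767.90 − 508.53 = 313891.82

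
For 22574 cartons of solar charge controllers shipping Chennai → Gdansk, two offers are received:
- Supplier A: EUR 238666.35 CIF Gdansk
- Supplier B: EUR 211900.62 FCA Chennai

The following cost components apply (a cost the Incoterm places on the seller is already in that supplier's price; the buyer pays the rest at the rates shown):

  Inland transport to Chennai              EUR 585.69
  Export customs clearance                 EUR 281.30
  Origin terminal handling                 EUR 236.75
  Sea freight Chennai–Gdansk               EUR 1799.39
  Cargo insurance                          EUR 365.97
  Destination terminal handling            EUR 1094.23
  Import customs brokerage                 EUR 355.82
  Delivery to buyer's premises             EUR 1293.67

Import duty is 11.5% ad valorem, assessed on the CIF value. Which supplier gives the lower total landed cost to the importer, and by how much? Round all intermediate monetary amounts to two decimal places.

Supplier B is cheaper by EUR 27165.44

Supplier A (CIF):
The CIF price already equals the CIF value: 238666.35
Import duty = 238666.35 × 11.5% = 27446.63
Buyer bears (A): 1094.23 + 355.82 + 1293.67 = 2743.72
Landed cost (A) = invoice 238666.35 + 2743.72 + duty 27446.63 = 268856.70
Supplier B (FCA):
CIF value = FCA price + origin terminal + freight + insurance = 211900.62 + 236.75 + 1799.39 + 365.97 = 214302.73
Import duty = 214302.73 × 11.5% = 24644.81
Buyer bears (B): 236.75 + 1799.39 + 365.97 + 1094.23 + 355.82 + 1293.67 = 5145.83
Landed cost (B) = invoice 211900.62 + 5145.83 + duty 24644.81 = 241691.26
Difference = |268856.70 − 241691.26| = 27165.44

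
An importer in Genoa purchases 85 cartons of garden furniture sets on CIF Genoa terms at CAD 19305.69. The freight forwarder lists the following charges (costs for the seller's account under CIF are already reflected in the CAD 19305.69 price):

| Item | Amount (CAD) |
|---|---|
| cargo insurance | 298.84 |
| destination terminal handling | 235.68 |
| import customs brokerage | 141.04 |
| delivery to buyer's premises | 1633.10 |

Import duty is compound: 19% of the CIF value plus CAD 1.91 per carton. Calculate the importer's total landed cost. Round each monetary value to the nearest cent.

CIF: the seller pays costs through ocean freight and marine insurance to the destination port.
Already in the invoice (seller's account under CIF): insurance — exclude.
The CIF price already equals the CIF value: 19305.69
Ad valorem component: 19305.69 × 19% = 3668.08
Specific component: 85 × 1.91 = 162.35
Import duty = 3668.08 + 162.35 = 3830.43
Buyer bears: destination terminal 235.68 + brokerage 141.04 + delivery 1633.10 + duty 3830.43 = 5840.25
Landed cost = invoice 19305.69 + 5840.25 = 25145.94

Total landed cost: CAD 25145.94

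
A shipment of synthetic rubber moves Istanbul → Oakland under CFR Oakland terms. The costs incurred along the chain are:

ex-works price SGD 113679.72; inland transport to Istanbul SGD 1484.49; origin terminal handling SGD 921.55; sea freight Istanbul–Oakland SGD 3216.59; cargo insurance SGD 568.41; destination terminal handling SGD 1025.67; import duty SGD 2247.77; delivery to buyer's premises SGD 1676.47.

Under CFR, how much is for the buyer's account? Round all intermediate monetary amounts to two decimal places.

Buyer's account: SGD 5518.32

CFR: the seller pays costs through ocean freight to the destination port, but not insurance.
Seller's account: goods 113679.72 + inland to port 1484.49 + origin terminal 921.55 + freight 3216.59 = 119302.35
Buyer's account: insurance 568.41 + destination terminal 1025.67 + duty 2247.77 + delivery 1676.47 = 5518.32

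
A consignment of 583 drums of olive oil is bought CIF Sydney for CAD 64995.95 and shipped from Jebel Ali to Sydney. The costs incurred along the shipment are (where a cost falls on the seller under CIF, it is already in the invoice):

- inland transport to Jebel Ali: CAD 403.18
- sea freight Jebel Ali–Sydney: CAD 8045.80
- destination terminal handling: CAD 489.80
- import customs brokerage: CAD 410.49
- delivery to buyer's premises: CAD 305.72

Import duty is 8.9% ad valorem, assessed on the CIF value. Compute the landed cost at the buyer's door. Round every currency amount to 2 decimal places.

CIF: the seller pays costs through ocean freight and marine insurance to the destination port.
Already in the invoice (seller's account under CIF): inland to port, freight — exclude.
The CIF price already equals the CIF value: 64995.95
Import duty = 64995.95 × 8.9% = 5784.64
Buyer bears: destination terminal 489.80 + brokerage 410.49 + delivery 305.72 + duty 5784.64 = 6990.65
Landed cost = invoice 64995.95 + 6990.65 = 71986.60

Total landed cost: CAD 71986.60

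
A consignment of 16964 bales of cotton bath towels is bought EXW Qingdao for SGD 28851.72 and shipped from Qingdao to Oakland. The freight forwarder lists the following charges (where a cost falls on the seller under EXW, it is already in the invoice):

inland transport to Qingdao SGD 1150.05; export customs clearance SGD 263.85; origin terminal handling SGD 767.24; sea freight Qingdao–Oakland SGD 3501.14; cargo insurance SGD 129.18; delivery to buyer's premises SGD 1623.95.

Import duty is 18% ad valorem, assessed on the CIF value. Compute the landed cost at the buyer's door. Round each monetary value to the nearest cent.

Total landed cost: SGD 42526.50

EXW: the seller makes goods available at their premises; the buyer bears all onward costs.
CIF value = EXW price + inland to port + export clearance + origin terminal + freight + insurance = 28851.72 + 1150.05 + 263.85 + 767.24 + 3501.14 + 129.18 = 34663.18
Import duty = 34663.18 × 18% = 6239.37
Buyer bears: inland to port 1150.05 + export clearance 263.85 + origin terminal 767.24 + freight 3501.14 + insurance 129.18 + delivery 1623.95 + duty 6239.37 = 13674.78
Landed cost = invoice 28851.72 + 13674.78 = 42526.50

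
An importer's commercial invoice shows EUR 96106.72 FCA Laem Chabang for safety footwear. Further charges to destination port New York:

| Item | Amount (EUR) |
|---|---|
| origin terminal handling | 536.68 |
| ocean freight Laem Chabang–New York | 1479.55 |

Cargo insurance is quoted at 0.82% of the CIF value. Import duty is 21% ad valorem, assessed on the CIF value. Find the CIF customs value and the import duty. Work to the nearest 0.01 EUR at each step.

CIF value: EUR 98934.21; import duty: EUR 20776.18

Let C be the CIF value. C = FCA price + pre-shipment costs + freight + 0.82% × C
C − 0.82% × C = 96106.72 + 536.68 + 1479.55
0.9918 × C = 98122.95
C = 98122.95 / 0.9918 = 98934.21
Insurance premium = 0.82% × 98934.21 = 811.26
Import duty = 98934.21 × 21% = 20776.18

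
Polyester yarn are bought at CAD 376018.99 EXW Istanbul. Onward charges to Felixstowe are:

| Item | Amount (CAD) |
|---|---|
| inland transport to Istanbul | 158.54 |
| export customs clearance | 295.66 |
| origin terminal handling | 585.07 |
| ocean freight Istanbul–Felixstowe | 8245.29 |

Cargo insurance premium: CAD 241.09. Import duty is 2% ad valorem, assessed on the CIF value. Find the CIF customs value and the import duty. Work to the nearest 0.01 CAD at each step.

CIF value: CAD 385544.64; import duty: CAD 7710.89

CIF = EXW price + pre-shipment costs + freight + insurance
CIF = 376018.99 + 158.54 + 295.66 + 585.07 + 8245.29 + 241.09 = 385544.64
Import duty = 385544.64 × 2% = 7710.89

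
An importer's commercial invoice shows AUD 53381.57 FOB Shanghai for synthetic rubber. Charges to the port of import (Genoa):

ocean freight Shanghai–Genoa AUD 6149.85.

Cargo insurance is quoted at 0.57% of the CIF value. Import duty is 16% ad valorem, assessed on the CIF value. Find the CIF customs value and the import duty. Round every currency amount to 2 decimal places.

CIF value: AUD 59872.69; import duty: AUD 9579.63

Let C be the CIF value. C = FOB price + freight + 0.57% × C
C − 0.57% × C = 53381.57 + 6149.85
0.9943 × C = 59531.42
C = 59531.42 / 0.9943 = 59872.69
Insurance premium = 0.57% × 59872.69 = 341.27
Import duty = 59872.69 × 16% = 9579.63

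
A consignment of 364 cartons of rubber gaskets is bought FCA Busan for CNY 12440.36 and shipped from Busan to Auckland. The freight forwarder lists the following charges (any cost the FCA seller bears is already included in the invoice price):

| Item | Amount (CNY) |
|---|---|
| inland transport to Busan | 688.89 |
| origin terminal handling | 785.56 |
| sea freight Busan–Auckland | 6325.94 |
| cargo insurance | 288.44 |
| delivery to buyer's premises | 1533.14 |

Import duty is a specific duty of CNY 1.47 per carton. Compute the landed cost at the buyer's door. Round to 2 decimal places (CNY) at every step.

FCA: the seller delivers export-cleared goods to the carrier; the buyer bears costs from that point.
Already in the invoice (seller's account under FCA): inland to port — exclude.
CIF value = FCA price + origin terminal + freight + insurance = 12440.36 + 785.56 + 6325.94 + 288.44 = 19840.30
Import duty = 364 × 1.47 = 535.08
Buyer bears: origin terminal 785.56 + freight 6325.94 + insurance 288.44 + delivery 1533.14 + duty 535.08 = 9468.16
Landed cost = invoice 12440.36 + 9468.16 = 21908.52

Total landed cost: CNY 21908.52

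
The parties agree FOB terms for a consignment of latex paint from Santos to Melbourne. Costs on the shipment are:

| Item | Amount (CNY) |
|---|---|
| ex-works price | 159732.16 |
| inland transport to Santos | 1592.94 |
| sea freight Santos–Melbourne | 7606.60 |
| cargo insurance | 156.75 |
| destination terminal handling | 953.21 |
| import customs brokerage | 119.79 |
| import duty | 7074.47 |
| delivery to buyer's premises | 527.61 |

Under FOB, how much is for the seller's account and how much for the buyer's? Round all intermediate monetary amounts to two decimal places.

Seller: CNY 161325.10; buyer: CNY 16438.43

FOB: the seller bears costs until goods are on board at the origin port; the buyer bears freight, insurance and all costs thereafter.
Seller's account: goods 159732.16 + inland to port 1592.94 = 161325.10
Buyer's account: freight 7606.60 + insurance 156.75 + destination terminal 953.21 + brokerage 119.79 + duty 7074.47 + delivery 527.61 = 16438.43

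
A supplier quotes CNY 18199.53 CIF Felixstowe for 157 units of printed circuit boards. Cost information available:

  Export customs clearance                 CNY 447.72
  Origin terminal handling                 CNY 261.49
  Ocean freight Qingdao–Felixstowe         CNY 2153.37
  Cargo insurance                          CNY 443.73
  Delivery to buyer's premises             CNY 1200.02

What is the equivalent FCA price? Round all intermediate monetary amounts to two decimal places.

Not relevant to the conversion: export clearance — on the seller under both CIF and FCA; already in the CIF price and stays in the FCA price. delivery — on the buyer under both terms; not part of either seller's price.
From CIF to FCA, the seller no longer bears: origin terminal, freight, insurance.
FCA price = 18199.53 − 261.49 − 2153.37 − 443.73 = 15340.94

FCA price: CNY 15340.94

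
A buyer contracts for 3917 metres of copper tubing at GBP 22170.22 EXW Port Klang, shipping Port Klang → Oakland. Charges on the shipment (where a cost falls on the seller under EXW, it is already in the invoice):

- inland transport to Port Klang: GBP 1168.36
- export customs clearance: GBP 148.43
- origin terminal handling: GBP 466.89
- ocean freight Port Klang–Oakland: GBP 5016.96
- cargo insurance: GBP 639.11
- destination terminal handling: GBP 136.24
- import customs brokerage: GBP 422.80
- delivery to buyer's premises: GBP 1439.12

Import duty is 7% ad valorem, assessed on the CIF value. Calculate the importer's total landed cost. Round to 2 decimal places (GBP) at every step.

Total landed cost: GBP 33680.83

EXW: the seller makes goods available at their premises; the buyer bears all onward costs.
CIF value = EXW price + inland to port + export clearance + origin terminal + freight + insurance = 22170.22 + 1168.36 + 148.43 + 466.89 + 5016.96 + 639.11 = 29609.97
Import duty = 29609.97 × 7% = 2072.70
Buyer bears: inland to port 1168.36 + export clearance 148.43 + origin terminal 466.89 + freight 5016.96 + insurance 639.11 + destination terminal 136.24 + brokerage 422.80 + delivery 1439.12 + duty 2072.70 = 11510.61
Landed cost = invoice 22170.22 + 11510.61 = 33680.83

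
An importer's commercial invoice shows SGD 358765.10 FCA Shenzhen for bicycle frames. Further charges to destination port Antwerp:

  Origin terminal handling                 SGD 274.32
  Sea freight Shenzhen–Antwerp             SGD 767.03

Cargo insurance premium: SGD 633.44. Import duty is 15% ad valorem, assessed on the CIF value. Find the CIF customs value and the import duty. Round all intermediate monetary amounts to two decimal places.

CIF value: SGD 360439.89; import duty: SGD 54065.98

CIF = FCA price + pre-shipment costs + freight + insurance
CIF = 358765.10 + 274.32 + 767.03 + 633.44 = 360439.89
Import duty = 360439.89 × 15% = 54065.98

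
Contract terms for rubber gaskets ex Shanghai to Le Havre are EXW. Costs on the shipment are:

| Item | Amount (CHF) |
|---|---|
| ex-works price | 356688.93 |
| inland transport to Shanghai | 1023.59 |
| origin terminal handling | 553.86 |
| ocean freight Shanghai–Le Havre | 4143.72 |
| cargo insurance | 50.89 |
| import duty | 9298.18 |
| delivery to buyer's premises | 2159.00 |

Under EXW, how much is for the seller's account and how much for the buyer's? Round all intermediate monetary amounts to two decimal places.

Seller: CHF 356688.93; buyer: CHF 17229.24

EXW: the seller makes goods available at their premises; the buyer bears all onward costs.
Seller's account: goods 356688.93 = 356688.93
Buyer's account: inland to port 1023.59 + origin terminal 553.86 + freight 4143.72 + insurance 50.89 + duty 9298.18 + delivery 2159.00 = 17229.24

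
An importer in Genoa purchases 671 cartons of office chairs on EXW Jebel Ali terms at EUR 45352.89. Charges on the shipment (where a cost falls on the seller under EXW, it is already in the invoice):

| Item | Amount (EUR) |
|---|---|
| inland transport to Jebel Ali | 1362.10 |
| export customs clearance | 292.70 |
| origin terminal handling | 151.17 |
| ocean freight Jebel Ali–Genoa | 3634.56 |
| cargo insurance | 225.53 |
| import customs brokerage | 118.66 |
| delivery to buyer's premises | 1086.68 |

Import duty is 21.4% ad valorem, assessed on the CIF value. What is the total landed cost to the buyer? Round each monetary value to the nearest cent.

EXW: the seller makes goods available at their premises; the buyer bears all onward costs.
CIF value = EXW price + inland to port + export clearance + origin terminal + freight + insurance = 45352.89 + 1362.10 + 292.70 + 151.17 + 3634.56 + 225.53 = 51018.95
Import duty = 51018.95 × 21.4% = 10918.06
Buyer bears: inland to port 1362.10 + export clearance 292.70 + origin terminal 151.17 + freight 3634.56 + insurance 225.53 + brokerage 118.66 + delivery 1086.68 + duty 10918.06 = 17789.46
Landed cost = invoice 45352.89 + 17789.46 = 63142.35

Total landed cost: EUR 63142.35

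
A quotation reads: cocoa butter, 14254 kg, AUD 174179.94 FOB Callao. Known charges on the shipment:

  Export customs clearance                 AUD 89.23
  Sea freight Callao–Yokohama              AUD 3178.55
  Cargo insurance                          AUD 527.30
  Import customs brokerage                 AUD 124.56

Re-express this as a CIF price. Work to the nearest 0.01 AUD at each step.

CIF price: AUD 177885.79

Not relevant to the conversion: export clearance — on the seller under both FOB and CIF; already in the FOB price and stays in the CIF price. brokerage — on the buyer under both terms; not part of either seller's price.
From FOB to CIF, the seller additionally bears: freight, insurance.
CIF price = 174179.94 + 3178.55 + 527.30 = 177885.79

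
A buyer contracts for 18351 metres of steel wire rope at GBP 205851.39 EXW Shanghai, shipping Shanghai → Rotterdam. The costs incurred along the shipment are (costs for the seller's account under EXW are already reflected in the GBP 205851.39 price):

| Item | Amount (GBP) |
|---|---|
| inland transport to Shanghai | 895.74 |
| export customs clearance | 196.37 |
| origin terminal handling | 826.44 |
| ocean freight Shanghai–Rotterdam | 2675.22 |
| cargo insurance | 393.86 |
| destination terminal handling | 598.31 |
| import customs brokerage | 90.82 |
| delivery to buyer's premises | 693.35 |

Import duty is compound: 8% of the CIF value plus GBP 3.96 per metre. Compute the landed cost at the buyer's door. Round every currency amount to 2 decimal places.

EXW: the seller makes goods available at their premises; the buyer bears all onward costs.
CIF value = EXW price + inland to port + export clearance + origin terminal + freight + insurance = 205851.39 + 895.74 + 196.37 + 826.44 + 2675.22 + 393.86 = 210839.02
Ad valorem component: 210839.02 × 8% = 16867.12
Specific component: 18351 × 3.96 = 72669.96
Import duty = 16867.12 + 72669.96 = 89537.08
Buyer bears: inland to port 895.74 + export clearance 196.37 + origin terminal 826.44 + freight 2675.22 + insurance 393.86 + destination terminal 598.31 + brokerage 90.82 + delivery 693.35 + duty 89537.08 = 95907.19
Landed cost = invoice 205851.39 + 95907.19 = 301758.58

Total landed cost: GBP 301758.58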